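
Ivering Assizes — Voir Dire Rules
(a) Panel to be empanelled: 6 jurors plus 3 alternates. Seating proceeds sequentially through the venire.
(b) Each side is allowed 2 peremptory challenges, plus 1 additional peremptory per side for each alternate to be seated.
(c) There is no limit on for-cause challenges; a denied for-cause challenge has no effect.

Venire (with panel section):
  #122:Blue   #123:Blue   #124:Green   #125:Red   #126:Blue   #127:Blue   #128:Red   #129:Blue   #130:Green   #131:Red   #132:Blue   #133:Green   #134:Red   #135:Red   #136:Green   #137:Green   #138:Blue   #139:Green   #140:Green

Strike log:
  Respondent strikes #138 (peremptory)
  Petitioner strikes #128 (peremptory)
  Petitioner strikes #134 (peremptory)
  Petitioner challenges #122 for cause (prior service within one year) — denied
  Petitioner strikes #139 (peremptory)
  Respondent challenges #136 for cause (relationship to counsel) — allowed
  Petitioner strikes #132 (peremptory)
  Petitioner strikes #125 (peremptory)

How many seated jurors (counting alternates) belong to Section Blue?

5

Removed: #125, #128, #132, #134, #136, #138, #139.
Seated (9 incl. alternates): #122, #123, #124, #126, #127, #129, #130, #131, #133.
Of those, in Section Blue: #122, #123, #126, #127, #129 → 5.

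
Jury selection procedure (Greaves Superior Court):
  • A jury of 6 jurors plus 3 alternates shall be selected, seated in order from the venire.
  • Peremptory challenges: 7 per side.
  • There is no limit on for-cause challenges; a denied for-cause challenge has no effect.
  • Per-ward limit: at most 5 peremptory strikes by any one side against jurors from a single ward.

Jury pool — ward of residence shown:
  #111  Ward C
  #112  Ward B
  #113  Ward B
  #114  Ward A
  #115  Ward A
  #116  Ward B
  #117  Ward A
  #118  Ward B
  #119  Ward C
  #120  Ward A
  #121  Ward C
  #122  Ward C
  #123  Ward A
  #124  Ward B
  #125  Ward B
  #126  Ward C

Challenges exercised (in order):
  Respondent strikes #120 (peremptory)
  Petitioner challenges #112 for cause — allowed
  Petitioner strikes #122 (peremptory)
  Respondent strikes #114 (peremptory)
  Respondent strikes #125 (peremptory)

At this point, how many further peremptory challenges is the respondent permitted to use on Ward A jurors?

Respondent peremptories so far: #120, #114, #125 — 3 of 7 used, 4 left overall.
Against Ward A: #120, #114 — 2 used; per-ward cap 5 leaves 3.
Binding limit: min(4, 3) = 3.

3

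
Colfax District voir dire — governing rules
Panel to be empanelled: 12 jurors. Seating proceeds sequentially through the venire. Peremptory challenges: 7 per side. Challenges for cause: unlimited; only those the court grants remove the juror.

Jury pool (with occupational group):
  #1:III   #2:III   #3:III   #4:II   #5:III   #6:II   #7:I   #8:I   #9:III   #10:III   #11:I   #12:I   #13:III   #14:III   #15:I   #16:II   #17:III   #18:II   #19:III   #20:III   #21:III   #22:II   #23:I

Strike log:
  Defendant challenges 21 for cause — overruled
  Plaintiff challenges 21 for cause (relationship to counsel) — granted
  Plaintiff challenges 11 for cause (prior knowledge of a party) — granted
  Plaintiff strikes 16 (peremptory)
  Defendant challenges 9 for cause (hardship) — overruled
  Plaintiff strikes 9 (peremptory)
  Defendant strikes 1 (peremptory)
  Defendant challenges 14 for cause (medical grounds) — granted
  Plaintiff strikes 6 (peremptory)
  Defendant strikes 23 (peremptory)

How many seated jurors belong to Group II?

2

Removed: #1, #6, #9, #11, #14, #16, #21, #23.
Seated jurors 1–12: #2, #3, #4, #5, #7, #8, #10, #12, #13, #15, #17, #18.
Of those, in Group II: #4, #18 → 2.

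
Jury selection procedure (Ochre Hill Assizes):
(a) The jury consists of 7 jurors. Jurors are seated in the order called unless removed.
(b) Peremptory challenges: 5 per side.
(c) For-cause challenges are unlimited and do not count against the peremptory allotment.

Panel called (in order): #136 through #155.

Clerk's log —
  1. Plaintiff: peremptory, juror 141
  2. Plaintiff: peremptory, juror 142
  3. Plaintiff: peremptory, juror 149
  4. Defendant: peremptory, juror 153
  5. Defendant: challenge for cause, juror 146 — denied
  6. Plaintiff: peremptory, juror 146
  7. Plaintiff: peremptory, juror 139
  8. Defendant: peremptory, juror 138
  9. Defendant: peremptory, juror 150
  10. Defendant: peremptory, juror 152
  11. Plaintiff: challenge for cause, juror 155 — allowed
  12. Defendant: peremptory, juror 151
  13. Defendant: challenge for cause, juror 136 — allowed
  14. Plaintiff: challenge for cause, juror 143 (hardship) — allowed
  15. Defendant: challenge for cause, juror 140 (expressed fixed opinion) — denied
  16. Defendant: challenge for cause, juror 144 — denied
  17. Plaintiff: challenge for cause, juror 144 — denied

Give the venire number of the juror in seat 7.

Removed: #136, #138, #139, #141, #142, #143, #146, #149, #150, #151, #152, #153, #155. (#140, #144 stay — for-cause denied.)
Seating in order: seats 1–7 → #137, #140, #144, #145, #147, #148, #154.
So seat 7 is #154.

154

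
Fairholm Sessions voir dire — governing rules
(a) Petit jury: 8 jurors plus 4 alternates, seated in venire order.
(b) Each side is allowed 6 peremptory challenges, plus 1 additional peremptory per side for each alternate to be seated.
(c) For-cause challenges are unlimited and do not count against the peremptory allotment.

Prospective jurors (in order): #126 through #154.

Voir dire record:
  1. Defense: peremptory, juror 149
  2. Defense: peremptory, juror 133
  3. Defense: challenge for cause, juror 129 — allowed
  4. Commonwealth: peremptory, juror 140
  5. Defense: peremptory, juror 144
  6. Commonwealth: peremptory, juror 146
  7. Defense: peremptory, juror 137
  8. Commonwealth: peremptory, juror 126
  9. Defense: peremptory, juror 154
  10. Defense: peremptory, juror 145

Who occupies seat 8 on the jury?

136

Removed: #126, #129, #133, #137, #140, #144, #145, #146, #149, #154.
Seating in order: seats 1–8 → #127, #128, #130, #131, #132, #134, #135, #136; alternates → #138, #139, #141, #142.
So seat 8 is #136.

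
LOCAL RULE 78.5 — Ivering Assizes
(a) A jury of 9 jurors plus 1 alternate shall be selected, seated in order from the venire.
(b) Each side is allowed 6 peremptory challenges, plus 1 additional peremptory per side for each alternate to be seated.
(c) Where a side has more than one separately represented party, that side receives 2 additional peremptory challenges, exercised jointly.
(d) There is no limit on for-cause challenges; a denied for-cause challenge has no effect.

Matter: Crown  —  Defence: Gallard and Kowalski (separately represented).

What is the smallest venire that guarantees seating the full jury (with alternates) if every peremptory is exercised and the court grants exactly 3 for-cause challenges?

29

Seats to fill: 9 + 1 alternates = 10.
Peremptories — Crown: 6 + 1×1 = 7; Defence: 6 + 1×1 + 2 = 9; total 16.
For-cause removals: 3.
Minimum venire: 10 + 16 + 3 = 29.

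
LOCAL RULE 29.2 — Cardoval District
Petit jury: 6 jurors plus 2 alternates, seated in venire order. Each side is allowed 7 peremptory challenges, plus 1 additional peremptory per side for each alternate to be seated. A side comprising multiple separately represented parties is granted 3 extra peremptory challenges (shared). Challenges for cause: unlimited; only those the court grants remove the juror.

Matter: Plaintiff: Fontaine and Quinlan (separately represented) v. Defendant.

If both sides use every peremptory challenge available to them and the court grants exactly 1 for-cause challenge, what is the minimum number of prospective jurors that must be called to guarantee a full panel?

30

Seats to fill: 6 + 2 alternates = 8.
Peremptories — Plaintiff: 7 + 1×2 + 3 = 12; Defendant: 7 + 1×2 = 9; total 21.
For-cause removals: 1.
Minimum venire: 8 + 21 + 1 = 30.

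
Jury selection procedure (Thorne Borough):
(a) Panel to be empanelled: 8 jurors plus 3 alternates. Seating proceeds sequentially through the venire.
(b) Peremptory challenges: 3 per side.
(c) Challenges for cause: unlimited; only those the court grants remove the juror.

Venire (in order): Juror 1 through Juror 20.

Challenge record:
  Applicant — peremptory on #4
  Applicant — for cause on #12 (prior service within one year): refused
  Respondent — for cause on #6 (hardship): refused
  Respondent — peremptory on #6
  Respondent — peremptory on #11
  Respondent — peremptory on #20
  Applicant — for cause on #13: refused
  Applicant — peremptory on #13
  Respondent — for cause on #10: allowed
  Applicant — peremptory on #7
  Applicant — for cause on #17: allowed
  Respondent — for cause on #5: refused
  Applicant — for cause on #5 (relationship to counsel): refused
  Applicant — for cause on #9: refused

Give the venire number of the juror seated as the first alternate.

Removed: #4, #6, #7, #10, #11, #13, #17, #20. (#5, #9, #12 stay — for-cause denied.)
Seating in order: seats 1–8 → #1, #2, #3, #5, #8, #9, #12, #14; alternates → #15, #16, #18.
So alternate 1 is #15.

15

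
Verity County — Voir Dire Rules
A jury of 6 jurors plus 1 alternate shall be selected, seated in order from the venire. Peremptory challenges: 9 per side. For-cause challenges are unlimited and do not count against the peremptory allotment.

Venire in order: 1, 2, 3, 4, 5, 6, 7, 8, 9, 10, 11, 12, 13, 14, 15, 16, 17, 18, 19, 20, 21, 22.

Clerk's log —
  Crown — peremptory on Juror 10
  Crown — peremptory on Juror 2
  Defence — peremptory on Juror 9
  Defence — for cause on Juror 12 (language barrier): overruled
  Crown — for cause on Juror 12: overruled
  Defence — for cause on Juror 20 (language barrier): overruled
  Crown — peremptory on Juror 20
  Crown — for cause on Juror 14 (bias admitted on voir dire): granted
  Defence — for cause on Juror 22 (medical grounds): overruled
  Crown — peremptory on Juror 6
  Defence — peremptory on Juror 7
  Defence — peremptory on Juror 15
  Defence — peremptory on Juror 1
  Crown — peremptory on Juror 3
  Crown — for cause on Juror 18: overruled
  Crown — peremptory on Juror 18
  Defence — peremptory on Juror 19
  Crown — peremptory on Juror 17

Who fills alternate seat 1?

16

Removed: #1, #2, #3, #6, #7, #9, #10, #14, #15, #17, #18, #19, #20. (#12, #22 stay — for-cause denied.)
Filling seats in venire order through position 7: #4, #5, #8, #11, #12, #13, #16.
So alternate 1 is #16.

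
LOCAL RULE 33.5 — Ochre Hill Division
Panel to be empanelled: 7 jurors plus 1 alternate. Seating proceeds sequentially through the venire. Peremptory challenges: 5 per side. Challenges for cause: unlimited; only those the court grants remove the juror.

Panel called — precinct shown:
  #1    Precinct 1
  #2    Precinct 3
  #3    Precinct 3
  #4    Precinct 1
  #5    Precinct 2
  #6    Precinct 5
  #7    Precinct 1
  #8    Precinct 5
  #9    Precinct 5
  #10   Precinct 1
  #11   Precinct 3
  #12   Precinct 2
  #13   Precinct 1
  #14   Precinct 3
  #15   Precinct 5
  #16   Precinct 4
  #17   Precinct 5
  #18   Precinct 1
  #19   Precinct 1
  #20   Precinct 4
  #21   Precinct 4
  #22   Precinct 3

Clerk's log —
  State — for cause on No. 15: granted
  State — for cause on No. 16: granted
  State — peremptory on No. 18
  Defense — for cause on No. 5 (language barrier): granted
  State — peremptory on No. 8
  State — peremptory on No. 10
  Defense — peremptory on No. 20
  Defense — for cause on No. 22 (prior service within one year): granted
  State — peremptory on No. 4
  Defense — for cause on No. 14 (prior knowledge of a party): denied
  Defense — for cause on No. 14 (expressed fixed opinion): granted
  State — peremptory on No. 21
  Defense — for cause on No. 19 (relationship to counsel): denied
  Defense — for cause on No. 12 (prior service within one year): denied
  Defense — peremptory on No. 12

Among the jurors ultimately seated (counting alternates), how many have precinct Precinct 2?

0

Removed: #4, #5, #8, #10, #12, #14, #15, #16, #18, #20, #21, #22.
Seated (8 incl. alternates): #1, #2, #3, #6, #7, #9, #11, #13.
None of those are in Precinct 2 → 0.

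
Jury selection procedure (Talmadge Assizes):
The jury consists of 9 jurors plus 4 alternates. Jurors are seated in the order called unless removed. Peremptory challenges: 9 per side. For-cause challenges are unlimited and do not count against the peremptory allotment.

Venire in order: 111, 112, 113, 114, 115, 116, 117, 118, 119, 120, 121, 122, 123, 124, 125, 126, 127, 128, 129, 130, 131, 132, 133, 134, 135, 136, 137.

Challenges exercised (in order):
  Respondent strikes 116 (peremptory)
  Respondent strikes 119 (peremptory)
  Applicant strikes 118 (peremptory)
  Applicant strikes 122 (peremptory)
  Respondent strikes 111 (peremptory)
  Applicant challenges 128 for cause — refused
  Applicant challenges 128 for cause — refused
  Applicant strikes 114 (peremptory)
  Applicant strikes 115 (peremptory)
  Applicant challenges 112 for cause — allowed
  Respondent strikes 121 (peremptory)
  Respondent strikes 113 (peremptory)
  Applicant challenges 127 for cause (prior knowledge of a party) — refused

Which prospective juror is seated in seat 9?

Removed: #111, #112, #113, #114, #115, #116, #118, #119, #121, #122. (#127, #128 stay — for-cause denied.)
Seating in order: seats 1–9 → #117, #120, #123, #124, #125, #126, #127, #128, #129; alternates → #130, #131, #132, #133.
So seat 9 is #129.

129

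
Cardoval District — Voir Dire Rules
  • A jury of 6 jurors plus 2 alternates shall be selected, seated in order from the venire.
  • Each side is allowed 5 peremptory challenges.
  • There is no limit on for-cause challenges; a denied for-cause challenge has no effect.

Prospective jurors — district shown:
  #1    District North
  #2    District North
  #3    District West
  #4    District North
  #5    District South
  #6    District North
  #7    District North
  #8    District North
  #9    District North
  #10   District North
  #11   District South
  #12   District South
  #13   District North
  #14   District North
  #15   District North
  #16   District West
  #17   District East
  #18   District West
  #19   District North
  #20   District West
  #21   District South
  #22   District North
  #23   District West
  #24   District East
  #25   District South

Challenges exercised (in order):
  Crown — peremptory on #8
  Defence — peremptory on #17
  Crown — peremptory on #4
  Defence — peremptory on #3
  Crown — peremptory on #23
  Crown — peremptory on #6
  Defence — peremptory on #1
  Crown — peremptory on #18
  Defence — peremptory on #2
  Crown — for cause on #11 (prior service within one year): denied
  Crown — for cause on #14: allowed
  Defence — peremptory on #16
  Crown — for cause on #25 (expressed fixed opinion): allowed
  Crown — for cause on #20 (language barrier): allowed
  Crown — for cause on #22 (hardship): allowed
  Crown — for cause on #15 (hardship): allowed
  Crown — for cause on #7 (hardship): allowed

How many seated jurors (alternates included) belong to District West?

0

Removed: #1, #2, #3, #4, #6, #7, #8, #14, #15, #16, #17, #18, #20, #22, #23, #25.
Seated (8 incl. alternates): #5, #9, #10, #11, #12, #13, #19, #21.
None of those are in District West → 0.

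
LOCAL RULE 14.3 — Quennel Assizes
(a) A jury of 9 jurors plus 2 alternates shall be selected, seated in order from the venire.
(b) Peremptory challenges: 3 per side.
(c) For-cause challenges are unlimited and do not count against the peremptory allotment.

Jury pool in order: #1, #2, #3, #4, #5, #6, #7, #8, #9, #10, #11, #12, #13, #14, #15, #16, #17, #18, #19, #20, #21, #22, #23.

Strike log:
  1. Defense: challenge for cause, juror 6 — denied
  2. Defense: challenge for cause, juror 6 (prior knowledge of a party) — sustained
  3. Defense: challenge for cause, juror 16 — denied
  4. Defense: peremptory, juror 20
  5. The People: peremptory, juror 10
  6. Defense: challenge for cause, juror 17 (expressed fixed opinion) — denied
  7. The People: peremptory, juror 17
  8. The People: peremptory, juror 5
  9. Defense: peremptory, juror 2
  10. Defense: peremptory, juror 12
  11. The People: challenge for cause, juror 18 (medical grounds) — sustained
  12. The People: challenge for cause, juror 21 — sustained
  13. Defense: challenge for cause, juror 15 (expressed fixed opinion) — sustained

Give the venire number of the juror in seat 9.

14

Removed: #2, #5, #6, #10, #12, #15, #17, #18, #20, #21. (#16 stays — for-cause denied.)
Seating in order: seats 1–9 → #1, #3, #4, #7, #8, #9, #11, #13, #14; alternates → #16, #19.
So seat 9 is #14.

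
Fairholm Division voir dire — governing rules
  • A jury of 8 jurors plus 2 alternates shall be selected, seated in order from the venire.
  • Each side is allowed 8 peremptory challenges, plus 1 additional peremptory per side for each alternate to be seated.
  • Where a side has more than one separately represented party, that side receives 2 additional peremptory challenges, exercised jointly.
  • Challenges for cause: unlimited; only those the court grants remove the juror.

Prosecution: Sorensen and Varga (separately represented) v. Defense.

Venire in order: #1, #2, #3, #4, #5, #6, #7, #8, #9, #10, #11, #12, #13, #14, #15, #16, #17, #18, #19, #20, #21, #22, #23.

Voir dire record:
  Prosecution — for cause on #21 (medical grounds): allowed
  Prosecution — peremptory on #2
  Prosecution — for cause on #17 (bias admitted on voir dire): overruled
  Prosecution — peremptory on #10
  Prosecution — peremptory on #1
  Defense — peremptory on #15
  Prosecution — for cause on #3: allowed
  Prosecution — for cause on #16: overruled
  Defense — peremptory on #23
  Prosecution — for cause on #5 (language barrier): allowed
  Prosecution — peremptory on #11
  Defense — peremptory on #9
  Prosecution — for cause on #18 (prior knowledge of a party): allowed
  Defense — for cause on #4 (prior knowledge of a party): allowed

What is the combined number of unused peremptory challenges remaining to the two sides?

Prosecution allotment: 8 base + 1 × 2 alternates + 2 multi-party = 12. Defense allotment: 8 base + 1 × 2 alternates = 10.
Prosecution peremptories used: #2, #10, #1, #11 — 4 (for-cause on #21, #17, #3, #16, #5, #18 don't count).
Defense peremptories used: #15, #23, #9 — 3 (the for-cause on #4 doesn't count).
Remaining: (12 − 4) + (10 − 3) = 15.

15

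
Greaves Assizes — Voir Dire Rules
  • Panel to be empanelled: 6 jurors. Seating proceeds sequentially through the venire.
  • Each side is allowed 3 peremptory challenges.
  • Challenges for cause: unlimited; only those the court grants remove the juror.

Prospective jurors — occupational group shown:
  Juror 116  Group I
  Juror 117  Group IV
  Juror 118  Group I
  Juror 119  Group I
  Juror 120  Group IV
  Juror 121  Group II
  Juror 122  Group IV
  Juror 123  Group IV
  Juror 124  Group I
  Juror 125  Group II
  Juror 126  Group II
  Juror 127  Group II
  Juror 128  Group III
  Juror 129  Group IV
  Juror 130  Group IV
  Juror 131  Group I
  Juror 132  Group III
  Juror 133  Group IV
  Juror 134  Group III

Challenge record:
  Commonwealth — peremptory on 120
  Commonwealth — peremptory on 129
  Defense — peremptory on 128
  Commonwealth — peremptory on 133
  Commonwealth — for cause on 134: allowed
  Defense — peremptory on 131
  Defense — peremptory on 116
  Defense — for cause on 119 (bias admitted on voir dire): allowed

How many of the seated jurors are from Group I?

2

Removed: #116, #119, #120, #128, #129, #131, #133, #134.
Seated jurors 1–6: #117, #118, #121, #122, #123, #124.
Of those, in Group I: #118, #124 → 2.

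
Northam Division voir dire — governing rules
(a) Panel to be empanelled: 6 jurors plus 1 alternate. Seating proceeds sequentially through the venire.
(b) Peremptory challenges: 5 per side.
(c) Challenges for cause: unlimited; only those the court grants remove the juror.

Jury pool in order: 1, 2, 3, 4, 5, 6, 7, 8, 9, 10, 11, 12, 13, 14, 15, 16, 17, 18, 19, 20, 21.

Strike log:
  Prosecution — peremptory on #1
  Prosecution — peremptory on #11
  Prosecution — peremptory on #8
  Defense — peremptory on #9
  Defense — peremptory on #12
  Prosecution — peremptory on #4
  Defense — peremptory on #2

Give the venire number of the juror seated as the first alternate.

14

Removed: #1, #2, #4, #8, #9, #11, #12.
Seating in order: seats 1–6 → #3, #5, #6, #7, #10, #13; alternates → #14.
So alternate 1 is #14.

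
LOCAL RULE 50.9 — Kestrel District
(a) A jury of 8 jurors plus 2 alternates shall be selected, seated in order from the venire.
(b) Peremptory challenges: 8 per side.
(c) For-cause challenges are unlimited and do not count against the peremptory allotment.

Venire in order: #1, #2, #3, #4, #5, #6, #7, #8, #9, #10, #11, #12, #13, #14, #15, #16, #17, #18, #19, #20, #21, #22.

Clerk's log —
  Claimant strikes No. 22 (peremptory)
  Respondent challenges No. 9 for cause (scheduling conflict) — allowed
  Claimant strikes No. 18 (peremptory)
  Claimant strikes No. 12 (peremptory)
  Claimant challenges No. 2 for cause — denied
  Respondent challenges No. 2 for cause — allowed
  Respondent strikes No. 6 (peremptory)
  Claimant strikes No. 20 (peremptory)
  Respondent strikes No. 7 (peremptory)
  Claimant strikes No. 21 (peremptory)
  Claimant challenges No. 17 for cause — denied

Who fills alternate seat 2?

Removed: #2, #6, #7, #9, #12, #18, #20, #21, #22. (#17 stays — for-cause denied.)
Seating in order: seats 1–8 → #1, #3, #4, #5, #8, #10, #11, #13; alternates → #14, #15.
So alternate 2 is #15.

15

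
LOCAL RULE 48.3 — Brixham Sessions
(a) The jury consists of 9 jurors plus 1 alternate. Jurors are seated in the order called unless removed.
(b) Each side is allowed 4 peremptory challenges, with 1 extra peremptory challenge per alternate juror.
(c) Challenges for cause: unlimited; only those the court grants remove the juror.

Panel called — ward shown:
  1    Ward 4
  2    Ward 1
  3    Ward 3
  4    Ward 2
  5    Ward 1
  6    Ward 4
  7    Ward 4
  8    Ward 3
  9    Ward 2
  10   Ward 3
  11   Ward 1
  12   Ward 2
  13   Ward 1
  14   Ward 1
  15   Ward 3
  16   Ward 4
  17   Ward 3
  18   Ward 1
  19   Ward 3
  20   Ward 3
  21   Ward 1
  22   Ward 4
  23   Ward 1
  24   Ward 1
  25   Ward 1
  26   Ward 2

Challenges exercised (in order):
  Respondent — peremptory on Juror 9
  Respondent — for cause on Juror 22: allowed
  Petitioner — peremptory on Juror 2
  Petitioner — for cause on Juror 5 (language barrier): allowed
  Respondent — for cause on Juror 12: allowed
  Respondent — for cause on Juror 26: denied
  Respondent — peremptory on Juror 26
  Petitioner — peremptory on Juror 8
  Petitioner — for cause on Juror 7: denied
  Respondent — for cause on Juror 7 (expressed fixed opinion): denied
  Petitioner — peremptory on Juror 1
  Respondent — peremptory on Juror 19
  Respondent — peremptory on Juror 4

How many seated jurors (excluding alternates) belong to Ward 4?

3

Removed: #1, #2, #4, #5, #8, #9, #12, #19, #22, #26.
Seated jurors 1–9: #3, #6, #7, #10, #11, #13, #14, #15, #16 (alternates #17 not counted).
Of those, in Ward 4: #6, #7, #16 → 3.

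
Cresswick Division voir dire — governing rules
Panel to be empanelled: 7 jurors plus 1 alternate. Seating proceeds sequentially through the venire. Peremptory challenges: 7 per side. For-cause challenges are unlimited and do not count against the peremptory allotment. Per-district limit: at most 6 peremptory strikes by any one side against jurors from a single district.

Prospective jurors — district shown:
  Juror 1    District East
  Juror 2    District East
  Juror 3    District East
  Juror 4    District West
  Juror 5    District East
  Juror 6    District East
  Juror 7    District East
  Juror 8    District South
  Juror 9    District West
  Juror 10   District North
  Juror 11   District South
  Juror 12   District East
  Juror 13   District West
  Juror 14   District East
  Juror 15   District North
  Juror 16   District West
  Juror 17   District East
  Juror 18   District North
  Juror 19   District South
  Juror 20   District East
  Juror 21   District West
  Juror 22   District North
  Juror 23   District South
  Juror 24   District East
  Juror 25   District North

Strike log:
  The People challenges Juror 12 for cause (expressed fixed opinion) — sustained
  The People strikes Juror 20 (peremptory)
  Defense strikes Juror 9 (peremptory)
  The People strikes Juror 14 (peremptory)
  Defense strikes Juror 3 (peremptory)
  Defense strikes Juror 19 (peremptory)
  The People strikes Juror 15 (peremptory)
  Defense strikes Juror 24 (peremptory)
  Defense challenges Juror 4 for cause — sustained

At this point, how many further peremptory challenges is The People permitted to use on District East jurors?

4

The People peremptories so far: #20, #14, #15 — 3 of 7 used, 4 left overall.
Against District East: #20, #14 — 2 used; per-district cap 6 leaves 4.
Binding limit: min(4, 4) = 4.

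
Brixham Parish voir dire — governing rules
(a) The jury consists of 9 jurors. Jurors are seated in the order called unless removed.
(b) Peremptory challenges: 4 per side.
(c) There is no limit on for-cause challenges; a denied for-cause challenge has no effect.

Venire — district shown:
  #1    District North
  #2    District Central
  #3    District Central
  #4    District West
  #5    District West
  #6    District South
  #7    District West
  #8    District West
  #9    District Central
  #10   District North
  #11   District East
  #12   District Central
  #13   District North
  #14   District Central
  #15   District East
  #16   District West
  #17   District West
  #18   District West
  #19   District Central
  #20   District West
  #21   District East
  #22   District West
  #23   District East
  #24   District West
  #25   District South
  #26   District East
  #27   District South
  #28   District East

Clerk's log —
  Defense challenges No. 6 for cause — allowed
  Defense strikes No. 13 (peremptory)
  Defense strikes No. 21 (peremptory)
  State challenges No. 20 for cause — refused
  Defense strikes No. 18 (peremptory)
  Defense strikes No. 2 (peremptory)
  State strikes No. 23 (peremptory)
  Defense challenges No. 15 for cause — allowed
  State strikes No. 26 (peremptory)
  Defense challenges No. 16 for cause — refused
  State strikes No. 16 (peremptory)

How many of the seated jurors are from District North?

Removed: #2, #6, #13, #15, #16, #18, #21, #23, #26.
Seated jurors 1–9: #1, #3, #4, #5, #7, #8, #9, #10, #11.
Of those, in District North: #1, #10 → 2.

2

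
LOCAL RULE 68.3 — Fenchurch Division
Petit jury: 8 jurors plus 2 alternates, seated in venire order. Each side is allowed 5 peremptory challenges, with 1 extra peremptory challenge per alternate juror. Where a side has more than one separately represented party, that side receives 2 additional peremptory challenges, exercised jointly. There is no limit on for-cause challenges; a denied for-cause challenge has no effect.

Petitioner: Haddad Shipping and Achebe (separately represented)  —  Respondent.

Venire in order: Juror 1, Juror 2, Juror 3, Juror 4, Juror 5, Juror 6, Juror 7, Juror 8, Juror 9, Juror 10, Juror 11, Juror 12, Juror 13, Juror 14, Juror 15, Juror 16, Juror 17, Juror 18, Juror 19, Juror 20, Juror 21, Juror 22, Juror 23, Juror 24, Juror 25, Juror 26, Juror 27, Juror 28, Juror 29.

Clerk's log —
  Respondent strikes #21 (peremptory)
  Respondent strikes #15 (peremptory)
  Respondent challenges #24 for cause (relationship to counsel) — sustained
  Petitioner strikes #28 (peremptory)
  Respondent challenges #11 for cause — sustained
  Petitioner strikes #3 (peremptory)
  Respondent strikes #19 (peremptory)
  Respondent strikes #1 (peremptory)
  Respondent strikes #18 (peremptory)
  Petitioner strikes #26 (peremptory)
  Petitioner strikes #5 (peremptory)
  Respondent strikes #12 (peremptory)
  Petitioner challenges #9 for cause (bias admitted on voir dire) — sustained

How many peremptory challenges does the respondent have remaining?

Respondent allotment: 5 base + 1 × 2 alternates = 7.
Respondent peremptories used: #21, #15, #19, #1, #18, #12 — 6 (for-cause on #24, #11 don't count).
Remaining: 7 − 6 = 1.

1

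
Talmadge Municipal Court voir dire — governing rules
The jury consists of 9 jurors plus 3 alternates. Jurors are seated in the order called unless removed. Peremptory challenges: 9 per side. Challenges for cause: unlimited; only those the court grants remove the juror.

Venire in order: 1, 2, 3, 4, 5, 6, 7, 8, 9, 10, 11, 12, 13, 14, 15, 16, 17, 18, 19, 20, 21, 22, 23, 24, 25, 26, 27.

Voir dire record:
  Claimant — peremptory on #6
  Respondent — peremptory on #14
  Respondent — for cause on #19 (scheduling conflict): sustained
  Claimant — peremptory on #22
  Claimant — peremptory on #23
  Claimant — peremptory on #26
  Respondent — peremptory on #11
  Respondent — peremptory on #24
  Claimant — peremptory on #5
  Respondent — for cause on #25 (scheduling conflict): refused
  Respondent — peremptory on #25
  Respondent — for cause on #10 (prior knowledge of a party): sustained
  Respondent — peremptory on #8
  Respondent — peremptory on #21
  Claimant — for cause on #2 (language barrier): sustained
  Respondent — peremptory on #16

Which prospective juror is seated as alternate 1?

18

Removed: #2, #5, #6, #8, #10, #11, #14, #16, #19, #21, #22, #23, #24, #25, #26.
Seating in order: seats 1–9 → #1, #3, #4, #7, #9, #12, #13, #15, #17; alternates → #18, #20, #27.
So alternate 1 is #18.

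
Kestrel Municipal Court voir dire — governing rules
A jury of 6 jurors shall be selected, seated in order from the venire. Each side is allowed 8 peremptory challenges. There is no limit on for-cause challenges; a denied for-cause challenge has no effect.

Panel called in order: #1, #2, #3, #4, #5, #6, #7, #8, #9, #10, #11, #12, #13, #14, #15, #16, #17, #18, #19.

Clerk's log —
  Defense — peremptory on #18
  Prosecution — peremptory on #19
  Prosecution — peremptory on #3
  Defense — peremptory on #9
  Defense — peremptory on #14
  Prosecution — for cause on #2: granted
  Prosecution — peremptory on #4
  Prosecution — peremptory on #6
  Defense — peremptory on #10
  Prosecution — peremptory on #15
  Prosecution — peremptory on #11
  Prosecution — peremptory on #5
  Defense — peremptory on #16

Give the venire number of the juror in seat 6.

17

Removed: #2, #3, #4, #5, #6, #9, #10, #11, #14, #15, #16, #18, #19.
Seating in order: seats 1–6 → #1, #7, #8, #12, #13, #17.
So seat 6 is #17.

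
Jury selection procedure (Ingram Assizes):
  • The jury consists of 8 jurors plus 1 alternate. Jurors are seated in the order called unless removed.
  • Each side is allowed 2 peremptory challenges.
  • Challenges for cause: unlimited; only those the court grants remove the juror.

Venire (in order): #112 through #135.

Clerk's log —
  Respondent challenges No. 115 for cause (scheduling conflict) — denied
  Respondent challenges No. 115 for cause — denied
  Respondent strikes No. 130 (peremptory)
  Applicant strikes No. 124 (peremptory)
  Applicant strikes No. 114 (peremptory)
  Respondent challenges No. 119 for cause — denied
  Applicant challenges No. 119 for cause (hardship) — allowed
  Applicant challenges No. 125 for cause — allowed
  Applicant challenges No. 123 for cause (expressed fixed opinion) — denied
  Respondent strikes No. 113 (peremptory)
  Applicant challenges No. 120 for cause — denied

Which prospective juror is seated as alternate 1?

123

Removed: #113, #114, #119, #124, #125, #130. (#115, #120, #123 stay — for-cause denied.)
Filling seats in venire order through position 9: #112, #115, #116, #117, #118, #120, #121, #122, #123.
So alternate 1 is #123.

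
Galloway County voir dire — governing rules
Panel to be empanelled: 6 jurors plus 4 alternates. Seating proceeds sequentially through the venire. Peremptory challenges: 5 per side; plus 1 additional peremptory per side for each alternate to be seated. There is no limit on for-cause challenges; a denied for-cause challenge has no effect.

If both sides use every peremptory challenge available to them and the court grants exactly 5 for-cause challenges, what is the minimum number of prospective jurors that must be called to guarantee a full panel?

33

Seats to fill: 6 + 4 alternates = 10.
Peremptories: 5 + 1×4 = 9 per side × 2 sides = 18.
For-cause removals: 5.
Minimum venire: 10 + 18 + 5 = 33.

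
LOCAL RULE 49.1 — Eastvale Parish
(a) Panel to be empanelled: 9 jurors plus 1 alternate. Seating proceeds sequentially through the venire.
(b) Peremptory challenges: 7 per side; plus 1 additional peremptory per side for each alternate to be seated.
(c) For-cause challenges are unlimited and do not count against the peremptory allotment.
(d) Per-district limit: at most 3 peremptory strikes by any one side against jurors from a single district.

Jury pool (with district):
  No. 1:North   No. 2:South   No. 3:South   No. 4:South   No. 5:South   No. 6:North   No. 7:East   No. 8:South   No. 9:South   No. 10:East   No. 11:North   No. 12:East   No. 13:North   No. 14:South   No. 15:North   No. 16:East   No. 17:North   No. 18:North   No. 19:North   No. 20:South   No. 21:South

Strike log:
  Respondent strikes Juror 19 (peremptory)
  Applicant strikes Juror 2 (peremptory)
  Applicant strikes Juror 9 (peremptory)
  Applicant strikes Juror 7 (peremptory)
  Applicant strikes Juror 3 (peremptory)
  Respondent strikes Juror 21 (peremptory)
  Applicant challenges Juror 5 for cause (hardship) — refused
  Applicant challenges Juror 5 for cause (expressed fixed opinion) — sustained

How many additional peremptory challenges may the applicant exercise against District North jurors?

3

Applicant peremptories so far: #2, #9, #7, #3 — 4 of 8 used, 4 left overall.
Against District North: none yet — per-district cap 3 leaves 3.
Binding limit: min(4, 3) = 3.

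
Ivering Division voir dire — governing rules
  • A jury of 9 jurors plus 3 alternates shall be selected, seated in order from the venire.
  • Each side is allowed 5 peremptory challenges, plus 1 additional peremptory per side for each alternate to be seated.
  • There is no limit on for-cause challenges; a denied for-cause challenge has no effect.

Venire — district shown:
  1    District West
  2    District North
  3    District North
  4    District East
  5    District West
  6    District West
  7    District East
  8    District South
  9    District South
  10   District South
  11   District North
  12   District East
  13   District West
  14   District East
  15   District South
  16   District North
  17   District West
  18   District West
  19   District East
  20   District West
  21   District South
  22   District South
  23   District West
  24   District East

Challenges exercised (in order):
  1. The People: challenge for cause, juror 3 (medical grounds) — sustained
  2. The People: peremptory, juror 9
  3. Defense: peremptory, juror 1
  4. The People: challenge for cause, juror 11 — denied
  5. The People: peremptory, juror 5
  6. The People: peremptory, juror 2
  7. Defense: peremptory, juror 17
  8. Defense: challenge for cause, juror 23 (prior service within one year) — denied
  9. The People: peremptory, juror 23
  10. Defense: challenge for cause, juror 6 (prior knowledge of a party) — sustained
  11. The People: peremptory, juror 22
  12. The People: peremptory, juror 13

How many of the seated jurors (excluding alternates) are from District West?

Removed: #1, #2, #3, #5, #6, #9, #13, #17, #22, #23.
Seated jurors 1–9: #4, #7, #8, #10, #11, #12, #14, #15, #16 (alternates #18, #19, #20 not counted).
None of those are in District West → 0.

0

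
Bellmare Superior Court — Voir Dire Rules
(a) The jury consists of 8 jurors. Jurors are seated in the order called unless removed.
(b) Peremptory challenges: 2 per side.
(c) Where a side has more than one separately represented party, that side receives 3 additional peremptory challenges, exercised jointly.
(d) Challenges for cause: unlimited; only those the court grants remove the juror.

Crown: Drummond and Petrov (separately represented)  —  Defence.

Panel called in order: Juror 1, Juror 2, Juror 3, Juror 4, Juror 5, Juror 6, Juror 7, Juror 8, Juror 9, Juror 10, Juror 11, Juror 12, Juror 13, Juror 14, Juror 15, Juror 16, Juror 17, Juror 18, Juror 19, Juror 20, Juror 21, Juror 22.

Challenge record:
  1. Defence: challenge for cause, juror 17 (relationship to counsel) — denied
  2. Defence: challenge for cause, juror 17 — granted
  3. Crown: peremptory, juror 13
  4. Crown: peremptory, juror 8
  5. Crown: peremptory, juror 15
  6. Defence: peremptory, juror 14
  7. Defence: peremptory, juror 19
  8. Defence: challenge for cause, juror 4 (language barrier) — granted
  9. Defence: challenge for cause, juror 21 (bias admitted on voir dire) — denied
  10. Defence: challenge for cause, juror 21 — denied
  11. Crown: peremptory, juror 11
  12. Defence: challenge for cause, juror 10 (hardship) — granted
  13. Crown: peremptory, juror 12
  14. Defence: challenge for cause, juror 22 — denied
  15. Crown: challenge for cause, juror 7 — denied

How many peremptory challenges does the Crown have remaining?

0

Crown allotment: 2 base + 3 multi-party = 5.
Crown peremptories used: #13, #8, #15, #11, #12 — 5 (the for-cause on #7 doesn't count).
Remaining: 5 − 5 = 0.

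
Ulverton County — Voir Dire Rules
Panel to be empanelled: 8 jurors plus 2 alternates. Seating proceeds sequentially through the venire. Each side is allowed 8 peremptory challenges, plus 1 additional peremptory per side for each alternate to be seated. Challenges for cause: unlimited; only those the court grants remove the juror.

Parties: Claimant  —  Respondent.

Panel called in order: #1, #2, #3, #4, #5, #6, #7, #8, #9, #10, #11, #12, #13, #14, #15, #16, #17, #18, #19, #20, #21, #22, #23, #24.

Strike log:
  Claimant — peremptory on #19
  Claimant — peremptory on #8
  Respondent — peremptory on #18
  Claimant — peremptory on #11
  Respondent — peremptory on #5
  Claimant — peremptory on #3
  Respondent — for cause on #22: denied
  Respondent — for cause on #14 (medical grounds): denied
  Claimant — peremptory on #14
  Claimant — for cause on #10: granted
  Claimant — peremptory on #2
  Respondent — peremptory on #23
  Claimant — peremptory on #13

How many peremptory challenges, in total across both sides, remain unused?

Claimant allotment: 8 base + 1 × 2 alternates = 10. Respondent allotment: 8 base + 1 × 2 alternates = 10.
Claimant peremptories used: #19, #8, #11, #3, #14, #2, #13 — 7 (the for-cause on #10 doesn't count).
Respondent peremptories used: #18, #5, #23 — 3 (for-cause on #22, #14 don't count).
Remaining: (10 − 7) + (10 − 3) = 10.

10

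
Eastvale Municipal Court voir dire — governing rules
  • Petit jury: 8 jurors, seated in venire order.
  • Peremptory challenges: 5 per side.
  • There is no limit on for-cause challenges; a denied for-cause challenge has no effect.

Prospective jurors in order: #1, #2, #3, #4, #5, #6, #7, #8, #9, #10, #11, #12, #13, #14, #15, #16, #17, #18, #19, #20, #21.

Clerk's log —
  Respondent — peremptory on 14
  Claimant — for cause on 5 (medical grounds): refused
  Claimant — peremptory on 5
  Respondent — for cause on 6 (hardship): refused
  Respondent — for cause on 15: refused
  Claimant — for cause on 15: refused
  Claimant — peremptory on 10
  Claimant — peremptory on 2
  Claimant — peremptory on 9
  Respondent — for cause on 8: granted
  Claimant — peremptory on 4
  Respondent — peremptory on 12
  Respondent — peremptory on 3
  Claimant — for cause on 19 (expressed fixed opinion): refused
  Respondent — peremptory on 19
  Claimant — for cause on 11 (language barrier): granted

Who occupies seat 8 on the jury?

Removed: #2, #3, #4, #5, #8, #9, #10, #11, #12, #14, #19. (#6, #15 stay — for-cause denied.)
Seating in order: seats 1–8 → #1, #6, #7, #13, #15, #16, #17, #18.
So seat 8 is #18.

18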